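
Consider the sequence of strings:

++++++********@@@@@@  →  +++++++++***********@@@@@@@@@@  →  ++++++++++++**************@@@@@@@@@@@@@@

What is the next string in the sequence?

+++++++++++++++*****************@@@@@@@@@@@@@@@@@@

The n-th term is 3n +'s then 3n+2 *'s then 4n-2 @'s, where the shown terms are n = 2, 3, 4.
For the next term, n = 5, so the run lengths are 15, 17, 18.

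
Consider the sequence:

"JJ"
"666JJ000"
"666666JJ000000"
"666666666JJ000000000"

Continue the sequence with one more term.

666666666666JJ000000000000

Each term wraps the previous one in 666 on the left and 000 on the right.
One more step from 666666666JJ000000000 gives the answer.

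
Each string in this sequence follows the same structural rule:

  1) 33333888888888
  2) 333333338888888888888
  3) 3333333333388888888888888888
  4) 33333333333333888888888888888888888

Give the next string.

The n-th term is 3n-1 3's then 4n+1 8's, where the shown terms are n = 2, 3, 4, 5.
At n = 6 the blocks have lengths 17, 25.

333333333333333338888888888888888888888888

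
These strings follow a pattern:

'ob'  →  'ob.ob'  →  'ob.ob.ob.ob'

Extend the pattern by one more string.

Each string is two copies of the previous one joined by '.'.
Doubling ob.ob.ob.ob with '.' between the halves:

ob.ob.ob.ob.ob.ob.ob.ob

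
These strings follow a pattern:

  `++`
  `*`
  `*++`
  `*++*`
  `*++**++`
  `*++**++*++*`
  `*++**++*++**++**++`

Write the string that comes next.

Each term (from the third on) is the previous term followed by the one before it: term 3 = *·++ = *++.
Continuing: *++**++*++**++**++ · *++**++*++* gives term 8.

*++**++*++**++**++*++**++*++*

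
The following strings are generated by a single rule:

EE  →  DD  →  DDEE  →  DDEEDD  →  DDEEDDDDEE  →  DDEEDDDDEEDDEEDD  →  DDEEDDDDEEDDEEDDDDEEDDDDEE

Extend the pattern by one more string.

From term 3 onward, concatenate the last term with the second-to-last: DD·EE = DDEE, DDEE·DD = DDEEDD, …
Continuing: DDEEDDDDEEDDEEDDDDEEDDDDEE · DDEEDDDDEEDDEEDD gives term 8.

DDEEDDDDEEDDEEDDDDEEDDDDEEDDEEDDDDEEDDEEDD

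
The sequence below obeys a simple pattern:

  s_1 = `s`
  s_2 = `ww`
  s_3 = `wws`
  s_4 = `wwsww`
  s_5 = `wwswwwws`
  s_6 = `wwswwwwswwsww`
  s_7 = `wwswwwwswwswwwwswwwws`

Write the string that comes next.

wwswwwwswwswwwwswwwwswwswwwwswwsww

Each term (from the third on) is the previous term followed by the one before it: term 3 = ww·s = wws.
Continuing: wwswwwwswwswwwwswwwws · wwswwwwswwsww gives term 8.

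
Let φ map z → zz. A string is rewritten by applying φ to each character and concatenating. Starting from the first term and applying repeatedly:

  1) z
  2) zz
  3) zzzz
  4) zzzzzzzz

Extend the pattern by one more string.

Rewriting each symbol of zzzzzzzz: z→zz, z→zz, z→zz, z→zz, z→zz, z→zz, z→zz, z→zz, which concatenates to zz zz zz zz zz zz zz zz.

zzzzzzzzzzzzzzzz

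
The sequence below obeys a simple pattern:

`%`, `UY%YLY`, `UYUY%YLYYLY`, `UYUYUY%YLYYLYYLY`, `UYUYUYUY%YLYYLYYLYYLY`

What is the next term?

s(k+1) = UY·s(k)·YLY, so each term gains UY as a prefix and YLY as a suffix.
Applying this once more to UYUYUYUY%YLYYLYYLYYLY:

UYUYUYUYUY%YLYYLYYLYYLYYLY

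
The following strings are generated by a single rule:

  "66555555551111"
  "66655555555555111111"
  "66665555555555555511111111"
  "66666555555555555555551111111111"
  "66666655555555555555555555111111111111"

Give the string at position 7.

Reading off run lengths: 6 runs 2, 3, 4, 5, 6; 5 runs 8, 11, 14, 17, 20; 1 runs 4, 6, 8, 10, 12 — each is linear in n, where the shown terms are n = 2, 3, 4, 5, 6.
Setting n = 8 gives 8, 26, 16 characters in each block.

66666666555555555555555555555555551111111111111111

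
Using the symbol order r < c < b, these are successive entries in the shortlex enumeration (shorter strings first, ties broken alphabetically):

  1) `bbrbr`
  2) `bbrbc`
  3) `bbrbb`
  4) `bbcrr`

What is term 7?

bbccr

Continuing the enumeration 3 steps past bbcrr: bbcrr → bbcrc → bbcrb → (answer).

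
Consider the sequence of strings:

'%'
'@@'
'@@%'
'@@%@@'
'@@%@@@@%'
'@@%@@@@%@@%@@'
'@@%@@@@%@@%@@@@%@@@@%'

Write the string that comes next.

@@%@@@@%@@%@@@@%@@@@%@@%@@@@%@@%@@

This is a Fibonacci-style word recurrence s(k) = s(k−1)·s(k−2): e.g. @@·% = @@%.
Continuing: @@%@@@@%@@%@@@@%@@@@% · @@%@@@@%@@%@@ gives term 8.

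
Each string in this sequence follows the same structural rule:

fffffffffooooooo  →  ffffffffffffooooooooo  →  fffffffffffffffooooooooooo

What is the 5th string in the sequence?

Term n consists of 3n f's, followed by 2n+1 o's, where the shown terms are n = 3, 4, 5.
At n = 7 the blocks have lengths 21, 15.

fffffffffffffffffffffooooooooooooooo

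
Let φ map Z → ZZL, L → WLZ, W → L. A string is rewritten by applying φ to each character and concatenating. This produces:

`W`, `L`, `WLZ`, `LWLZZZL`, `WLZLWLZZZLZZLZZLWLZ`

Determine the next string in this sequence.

LWLZZZLWLZLWLZZZLZZLZZLWLZZZLZZLWLZZZLZZLWLZLWLZZZL

Applying the rule to each of the 19 symbols of WLZLWLZZZLZZLZZLWLZ gives the pieces L WLZ ZZL WLZ L WLZ ZZL ZZL ZZL WLZ ZZL ZZL WLZ ZZL ZZL WLZ L WLZ ZZL, which concatenate to the answer.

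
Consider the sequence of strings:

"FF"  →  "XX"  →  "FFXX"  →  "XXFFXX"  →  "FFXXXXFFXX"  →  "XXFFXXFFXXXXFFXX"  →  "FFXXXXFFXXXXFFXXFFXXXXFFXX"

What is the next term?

XXFFXXFFXXXXFFXXFFXXXXFFXXXXFFXXFFXXXXFFXX

Each term (from the third on) is the two preceding terms concatenated in order: term 3 = FF·XX = FFXX.
So term 8 is XXFFXXFFXXXXFFXX·FFXXXXFFXXXXFFXXFFXXXXFFXX.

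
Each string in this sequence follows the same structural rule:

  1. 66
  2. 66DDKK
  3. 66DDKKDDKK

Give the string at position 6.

Every step adds DDKK to the end: s(k+1) = s(k)·DDKK.
From 66DDKKDDKK, 3 further steps: 66DDKKDDKK → 66DDKKDDKKDDKK → 66DDKKDDKKDDKKDDKK → (answer).

66DDKKDDKKDDKKDDKKDDKK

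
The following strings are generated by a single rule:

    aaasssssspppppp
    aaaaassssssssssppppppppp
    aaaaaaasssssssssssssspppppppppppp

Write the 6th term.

Each string has the form a^{2n+1} s^{4n+2} p^{3n+3} (n = 1, 2, …).
At n = 6 the blocks have lengths 13, 26, 21.

aaaaaaaaaaaaassssssssssssssssssssssssssppppppppppppppppppppp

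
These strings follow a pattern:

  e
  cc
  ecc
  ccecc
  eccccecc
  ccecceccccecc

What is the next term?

From term 3 onward, concatenate the second-to-last term with the last: e·cc = ecc, cc·ecc = ccecc, …
The next term joins eccccecc and ccecceccccecc.

ecccceccccecceccccecc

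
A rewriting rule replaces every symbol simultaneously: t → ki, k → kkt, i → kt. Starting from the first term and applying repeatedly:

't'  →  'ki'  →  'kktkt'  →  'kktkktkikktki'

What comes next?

Rewriting the 13 symbols of kktkktkikktki one by one yields kkt kkt ki kkt kkt ki kkt kt kkt kkt ki kkt kt; concatenated:

kktkktkikktkktkikktktkktkktkikktkt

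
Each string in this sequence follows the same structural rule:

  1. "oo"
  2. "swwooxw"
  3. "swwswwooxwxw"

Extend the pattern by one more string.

swwswwswwooxwxwxw

Each term wraps the previous one in sww on the left and xw on the right.
So the next term is sww·swwswwooxwxw·xw.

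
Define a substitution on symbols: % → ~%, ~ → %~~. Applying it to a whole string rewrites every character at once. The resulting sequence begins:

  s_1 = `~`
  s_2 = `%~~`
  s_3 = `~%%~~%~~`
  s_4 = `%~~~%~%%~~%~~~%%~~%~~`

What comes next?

~%%~~%~~%~~~%%~~~%~%%~~%~~~%%~~%~~%~~~%~%%~~%~~~%%~~%~~

Applying the rule to each of the 21 symbols of %~~~%~%%~~%~~~%%~~%~~ gives the pieces ~% %~~ %~~ %~~ ~% %~~ ~% ~% %~~ %~~ ~% %~~ %~~ %~~ ~% ~% %~~ %~~ ~% %~~ %~~, which concatenate to the answer.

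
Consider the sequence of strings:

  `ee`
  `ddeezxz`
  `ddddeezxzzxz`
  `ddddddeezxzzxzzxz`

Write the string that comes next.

s(k+1) = dd·s(k)·zxz, so each term gains dd as a prefix and zxz as a suffix.
Applying this once more to ddddddeezxzzxzzxz:

ddddddddeezxzzxzzxzzxz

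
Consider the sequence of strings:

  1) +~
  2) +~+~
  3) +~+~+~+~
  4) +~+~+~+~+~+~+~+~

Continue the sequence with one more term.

Every step duplicates the string.
Doubling +~+~+~+~+~+~+~+~:

+~+~+~+~+~+~+~+~+~+~+~+~+~+~+~+~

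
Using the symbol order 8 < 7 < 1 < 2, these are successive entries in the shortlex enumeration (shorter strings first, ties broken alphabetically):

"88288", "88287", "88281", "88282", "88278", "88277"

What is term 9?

88218

Continuing the enumeration 3 steps past 88277: 88277 → 88271 → 88272 → (answer).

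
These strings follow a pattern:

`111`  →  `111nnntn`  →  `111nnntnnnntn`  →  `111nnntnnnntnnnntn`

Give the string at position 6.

111nnntnnnntnnnntnnnntnnnntn

Every step adds nnntn to the end: s(k+1) = s(k)·nnntn.
From 111nnntnnnntnnnntn, 2 further steps: 111nnntnnnntnnnntn → 111nnntnnnntnnnntnnnntn → (answer).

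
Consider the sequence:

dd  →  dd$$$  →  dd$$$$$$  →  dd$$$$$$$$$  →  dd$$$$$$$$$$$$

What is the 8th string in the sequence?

dd$$$$$$$$$$$$$$$$$$$$$

The strings grow by a fixed suffix $$$ each time.
From dd$$$$$$$$$$$$, 3 further steps: dd$$$$$$$$$$$$ → dd$$$$$$$$$$$$$$$ → dd$$$$$$$$$$$$$$$$$$ → (answer).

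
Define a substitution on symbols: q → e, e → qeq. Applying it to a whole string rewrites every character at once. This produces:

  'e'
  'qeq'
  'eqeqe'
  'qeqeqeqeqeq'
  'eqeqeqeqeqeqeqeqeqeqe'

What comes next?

qeqeqeqeqeqeqeqeqeqeqeqeqeqeqeqeqeqeqeqeqeq

Applying the rule to each of the 21 symbols of eqeqeqeqeqeqeqeqeqeqe gives the pieces qeq e qeq e qeq e qeq e qeq e qeq e qeq e qeq e qeq e qeq e qeq, which concatenate to the answer.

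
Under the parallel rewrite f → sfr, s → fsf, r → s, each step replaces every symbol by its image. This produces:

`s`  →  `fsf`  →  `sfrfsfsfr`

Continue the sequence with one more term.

Apply φ to sfrfsfsfr symbol by symbol: s→fsf, f→sfr, r→s, f→sfr, s→fsf, f→sfr, s→fsf, f→sfr, r→s; joined: fsf sfr s sfr fsf sfr fsf sfr s.

fsfsfrssfrfsfsfrfsfsfrs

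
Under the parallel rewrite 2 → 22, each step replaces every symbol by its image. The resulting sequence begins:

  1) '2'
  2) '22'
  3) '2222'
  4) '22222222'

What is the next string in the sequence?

2222222222222222

Expanding 22222222: 2→22, 2→22, 2→22, 2→22, 2→22, 2→22, 2→22, 2→22. Concatenated: 22 22 22 22 22 22 22 22.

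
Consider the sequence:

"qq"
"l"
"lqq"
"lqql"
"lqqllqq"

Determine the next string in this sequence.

Each term (from the third on) is the previous term followed by the one before it: term 3 = l·qq = lqq.
Continuing: lqqllqq · lqql gives term 6.

lqqllqqlqql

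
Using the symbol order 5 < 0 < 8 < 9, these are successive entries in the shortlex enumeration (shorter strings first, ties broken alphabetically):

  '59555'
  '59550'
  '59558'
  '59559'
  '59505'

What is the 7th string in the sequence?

Advancing 2 positions from 59505 through 59505 → 59500 reaches term 7.

59508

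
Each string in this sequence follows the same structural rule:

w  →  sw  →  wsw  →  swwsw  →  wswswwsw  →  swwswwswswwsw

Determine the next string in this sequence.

wswswwswswwswwswswwsw

Each term (from the third on) is the two preceding terms concatenated in order: term 3 = w·sw = wsw.
Continuing: wswswwsw · swwswwswswwsw gives term 7.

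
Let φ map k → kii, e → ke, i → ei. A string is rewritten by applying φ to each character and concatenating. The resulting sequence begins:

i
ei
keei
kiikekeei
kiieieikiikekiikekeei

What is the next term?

Rewriting the 21 symbols of kiieieikiikekiikekeei one by one yields kii ei ei ke ei ke ei kii ei ei kii ke kii ei ei kii ke kii ke ke ei; concatenated:

kiieieikeeikeeikiieieikiikekiieieikiikekiikekeei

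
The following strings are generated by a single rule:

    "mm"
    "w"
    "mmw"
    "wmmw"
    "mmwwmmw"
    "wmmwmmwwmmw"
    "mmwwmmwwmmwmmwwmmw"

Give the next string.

wmmwmmwwmmwmmwwmmwwmmwmmwwmmw

Each term (from the third on) is the two preceding terms concatenated in order: term 3 = mm·w = mmw.
The next term joins wmmwmmwwmmw and mmwwmmwwmmwmmwwmmw.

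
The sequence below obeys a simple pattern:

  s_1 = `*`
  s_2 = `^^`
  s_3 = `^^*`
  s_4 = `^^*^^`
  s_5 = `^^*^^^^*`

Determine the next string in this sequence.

This is a Fibonacci-style word recurrence s(k) = s(k−1)·s(k−2): e.g. ^^·* = ^^*.
Continuing: ^^*^^^^* · ^^*^^ gives term 6.

^^*^^^^*^^*^^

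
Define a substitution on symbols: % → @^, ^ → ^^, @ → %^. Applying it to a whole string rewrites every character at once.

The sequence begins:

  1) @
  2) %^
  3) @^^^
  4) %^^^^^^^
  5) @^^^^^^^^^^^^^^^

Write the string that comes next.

Replace each of the 16 characters of @^^^^^^^^^^^^^^^ in place — %^ ^^ ^^ ^^ ^^ ^^ ^^ ^^ ^^ ^^ ^^ ^^ ^^ ^^ ^^ ^^ — and concatenate.

%^^^^^^^^^^^^^^^^^^^^^^^^^^^^^^^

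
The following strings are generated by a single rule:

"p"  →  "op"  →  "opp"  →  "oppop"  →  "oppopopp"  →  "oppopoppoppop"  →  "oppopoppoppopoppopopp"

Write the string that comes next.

oppopoppoppopoppopoppoppopoppoppop

This is a Fibonacci-style word recurrence s(k) = s(k−1)·s(k−2): e.g. op·p = opp.
The next term joins oppopoppoppopoppopopp and oppopoppoppop.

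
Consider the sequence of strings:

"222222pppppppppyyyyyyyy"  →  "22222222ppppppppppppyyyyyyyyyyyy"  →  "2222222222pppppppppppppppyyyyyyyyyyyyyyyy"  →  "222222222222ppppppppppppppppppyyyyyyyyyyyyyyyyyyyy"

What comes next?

Each string has the form 2^{2n+2} p^{3n+3} y^{4n}, where the shown terms are n = 2, 3, 4, 5.
At n = 6 the blocks have lengths 14, 21, 24.

22222222222222pppppppppppppppppppppyyyyyyyyyyyyyyyyyyyyyyyy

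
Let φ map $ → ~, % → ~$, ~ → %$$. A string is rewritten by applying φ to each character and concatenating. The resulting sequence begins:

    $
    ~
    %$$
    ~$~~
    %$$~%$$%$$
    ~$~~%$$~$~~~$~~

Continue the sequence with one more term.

Rewriting the 15 symbols of ~$~~%$$~$~~~$~~ one by one yields %$$ ~ %$$ %$$ ~$ ~ ~ %$$ ~ %$$ %$$ %$$ ~ %$$ %$$; concatenated:

%$$~%$$%$$~$~~%$$~%$$%$$%$$~%$$%$$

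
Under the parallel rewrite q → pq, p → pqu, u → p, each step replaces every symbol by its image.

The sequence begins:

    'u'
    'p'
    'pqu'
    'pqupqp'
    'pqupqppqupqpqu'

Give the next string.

pqupqppqupqpqupqupqppqupqpqupqp

Applying the rule to each of the 14 symbols of pqupqppqupqpqu gives the pieces pqu pq p pqu pq pqu pqu pq p pqu pq pqu pq p, which concatenate to the answer.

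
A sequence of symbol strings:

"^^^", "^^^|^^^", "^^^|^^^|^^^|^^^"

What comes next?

s(k+1) = s(k)·|·s(k) — each term doubles the last with '|' between the halves.
Doubling ^^^|^^^|^^^|^^^ with '|' between the halves:

^^^|^^^|^^^|^^^|^^^|^^^|^^^|^^^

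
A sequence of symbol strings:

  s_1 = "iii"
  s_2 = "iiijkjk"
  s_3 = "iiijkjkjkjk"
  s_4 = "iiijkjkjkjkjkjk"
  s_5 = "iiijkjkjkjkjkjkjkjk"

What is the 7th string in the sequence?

The strings grow by a fixed suffix jkjk each time.
From iiijkjkjkjkjkjkjkjk, 2 further steps: iiijkjkjkjkjkjkjkjk → iiijkjkjkjkjkjkjkjkjkjk → (answer).

iiijkjkjkjkjkjkjkjkjkjkjkjk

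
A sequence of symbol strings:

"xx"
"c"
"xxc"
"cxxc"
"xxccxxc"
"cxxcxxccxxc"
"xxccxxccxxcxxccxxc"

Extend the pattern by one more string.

cxxcxxccxxcxxccxxccxxcxxccxxc

Each term (from the third on) is the two preceding terms concatenated in order: term 3 = xx·c = xxc.
Continuing: cxxcxxccxxc · xxccxxccxxcxxccxxc gives term 8.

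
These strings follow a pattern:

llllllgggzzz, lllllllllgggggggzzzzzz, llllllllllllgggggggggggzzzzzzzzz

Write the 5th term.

llllllllllllllllllgggggggggggggggggggzzzzzzzzzzzzzzz

Each string has the form l^{3n+3} g^{4n-1} z^{3n} (n = 1, 2, …).
At n = 5 the blocks have lengths 18, 19, 15.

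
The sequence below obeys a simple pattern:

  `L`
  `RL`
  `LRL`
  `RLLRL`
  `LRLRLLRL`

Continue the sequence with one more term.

This is a Fibonacci-style word recurrence s(k) = s(k−2)·s(k−1): e.g. L·RL = LRL.
The next term joins RLLRL and LRLRLLRL.

RLLRLLRLRLLRL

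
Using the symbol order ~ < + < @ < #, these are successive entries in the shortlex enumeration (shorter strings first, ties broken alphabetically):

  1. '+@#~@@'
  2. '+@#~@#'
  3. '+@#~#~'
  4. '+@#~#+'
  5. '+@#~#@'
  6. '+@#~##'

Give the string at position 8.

Stepping forward 2 times from +@#~##: +@#~## → +@#+~~, then the target.

+@#+~+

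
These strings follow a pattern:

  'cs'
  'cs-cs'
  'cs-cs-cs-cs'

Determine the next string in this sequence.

s(k+1) = s(k)·-·s(k) — each term doubles the last with '-' between the halves.
So the next term is two copies of cs-cs-cs-cs with '-' between the halves.

cs-cs-cs-cs-cs-cs-cs-cs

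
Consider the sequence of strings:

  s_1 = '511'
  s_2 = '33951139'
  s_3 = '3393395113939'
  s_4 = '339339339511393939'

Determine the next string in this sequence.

s(k+1) = 339·s(k)·39, so each term gains 339 as a prefix and 39 as a suffix.
So the next term is 339·339339339511393939·39.

33933933933951139393939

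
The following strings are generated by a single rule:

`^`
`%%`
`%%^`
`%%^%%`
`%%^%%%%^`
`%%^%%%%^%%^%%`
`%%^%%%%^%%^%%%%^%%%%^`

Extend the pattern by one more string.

%%^%%%%^%%^%%%%^%%%%^%%^%%%%^%%^%%

From term 3 onward, concatenate the last term with the second-to-last: %%·^ = %%^, %%^·%% = %%^%%, …
So term 8 is %%^%%%%^%%^%%%%^%%%%^·%%^%%%%^%%^%%.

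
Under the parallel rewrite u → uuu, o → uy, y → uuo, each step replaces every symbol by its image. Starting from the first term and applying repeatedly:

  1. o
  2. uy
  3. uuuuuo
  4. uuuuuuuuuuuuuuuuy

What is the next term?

uuuuuuuuuuuuuuuuuuuuuuuuuuuuuuuuuuuuuuuuuuuuuuuuuuo

φ(uuuuuuuuuuuuuuuuy) expands symbol-by-symbol to uuu uuu uuu uuu uuu uuu uuu uuu uuu uuu uuu uuu uuu uuu uuu uuu uuo; joining the 17 pieces gives the next term.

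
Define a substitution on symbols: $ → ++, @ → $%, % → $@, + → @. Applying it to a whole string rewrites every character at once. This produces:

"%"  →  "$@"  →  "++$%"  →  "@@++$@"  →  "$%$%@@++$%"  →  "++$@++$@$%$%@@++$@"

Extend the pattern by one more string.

Rewriting the 18 symbols of ++$@++$@$%$%@@++$@ one by one yields @ @ ++ $% @ @ ++ $% ++ $@ ++ $@ $% $% @ @ ++ $%; concatenated:

@@++$%@@++$%++$@++$@$%$%@@++$%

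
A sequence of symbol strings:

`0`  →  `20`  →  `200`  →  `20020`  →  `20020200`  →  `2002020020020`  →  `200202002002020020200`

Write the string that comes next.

2002020020020200202002002020020020

From term 3 onward, concatenate the last term with the second-to-last: 20·0 = 200, 200·20 = 20020, …
Continuing: 200202002002020020200 · 2002020020020 gives term 8.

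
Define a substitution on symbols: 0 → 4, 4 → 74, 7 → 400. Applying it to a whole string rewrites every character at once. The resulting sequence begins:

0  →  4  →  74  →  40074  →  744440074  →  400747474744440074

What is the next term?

7444400744007440074400747474744440074

Replace each of the 18 characters of 400747474744440074 in place — 74 4 4 400 74 400 74 400 74 400 74 74 74 74 4 4 400 74 — and concatenate.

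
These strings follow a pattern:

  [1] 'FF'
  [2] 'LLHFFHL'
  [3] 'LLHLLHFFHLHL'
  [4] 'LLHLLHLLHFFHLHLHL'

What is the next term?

LLHLLHLLHLLHFFHLHLHLHL

Every step adds LLH to the front and HL to the end of the previous string.
One more step from LLHLLHLLHFFHLHLHL gives the answer.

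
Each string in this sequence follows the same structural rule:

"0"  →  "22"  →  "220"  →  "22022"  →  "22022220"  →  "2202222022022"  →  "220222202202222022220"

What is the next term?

2202222022022220222202202222022022

From term 3 onward, concatenate the last term with the second-to-last: 22·0 = 220, 220·22 = 22022, …
The next term joins 220222202202222022220 and 2202222022022.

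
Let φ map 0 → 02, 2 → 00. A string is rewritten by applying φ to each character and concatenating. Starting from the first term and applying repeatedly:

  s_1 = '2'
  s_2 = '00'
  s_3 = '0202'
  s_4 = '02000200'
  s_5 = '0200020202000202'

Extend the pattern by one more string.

φ(0200020202000202) expands symbol-by-symbol to 02 00 02 02 02 00 02 00 02 00 02 02 02 00 02 00; joining the 16 pieces gives the next term.

02000202020002000200020202000200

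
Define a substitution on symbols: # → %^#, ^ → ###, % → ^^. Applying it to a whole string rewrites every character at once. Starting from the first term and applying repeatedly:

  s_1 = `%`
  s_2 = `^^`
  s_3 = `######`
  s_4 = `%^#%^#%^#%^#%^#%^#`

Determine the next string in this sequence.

^^###%^#^^###%^#^^###%^#^^###%^#^^###%^#^^###%^#

Replace each of the 18 characters of %^#%^#%^#%^#%^#%^# in place — ^^ ### %^# ^^ ### %^# ^^ ### %^# ^^ ### %^# ^^ ### %^# ^^ ### %^# — and concatenate.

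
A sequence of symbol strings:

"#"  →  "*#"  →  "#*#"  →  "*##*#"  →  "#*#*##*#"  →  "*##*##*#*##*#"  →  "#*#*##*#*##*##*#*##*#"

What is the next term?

*##*##*#*##*##*#*##*#*##*##*#*##*#

Each term (from the third on) is the two preceding terms concatenated in order: term 3 = #·*# = #*#.
So term 8 is *##*##*#*##*#·#*#*##*#*##*##*#*##*#.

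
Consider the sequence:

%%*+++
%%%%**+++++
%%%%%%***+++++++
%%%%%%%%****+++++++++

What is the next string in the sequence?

%%%%%%%%%%*****+++++++++++

Each string has the form %^{2n} *^{n} +^{2n+1} (n = 1, 2, …).
For the next term, n = 5, so the run lengths are 10, 5, 11.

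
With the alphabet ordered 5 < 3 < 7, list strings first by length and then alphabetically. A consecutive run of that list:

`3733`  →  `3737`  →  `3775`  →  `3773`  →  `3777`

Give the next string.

7555

Find the rightmost character of 3777 below 7, bump it to the next letter, and reset everything to its right to 5.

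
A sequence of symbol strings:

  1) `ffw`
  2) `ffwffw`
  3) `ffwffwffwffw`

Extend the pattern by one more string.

ffwffwffwffwffwffwffwffw

s(k+1) = s(k)·s(k) — each term doubles the last.
So the next term is two copies of ffwffwffwffw.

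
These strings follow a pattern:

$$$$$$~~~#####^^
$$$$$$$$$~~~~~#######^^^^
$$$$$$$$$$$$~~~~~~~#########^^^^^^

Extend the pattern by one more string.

Term n consists of 3n $'s, followed by 2n-1 ~'s, followed by 2n+1 #'s, followed by 2n-2 ^'s, where the shown terms are n = 2, 3, 4.
Setting n = 5 gives 15, 9, 11, 8 characters in each block.

$$$$$$$$$$$$$$$~~~~~~~~~###########^^^^^^^^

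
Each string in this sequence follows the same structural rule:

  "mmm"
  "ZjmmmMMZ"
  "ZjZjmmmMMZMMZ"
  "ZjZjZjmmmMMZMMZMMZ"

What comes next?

s(k+1) = Zj·s(k)·MMZ, so each term gains Zj as a prefix and MMZ as a suffix.
Applying this once more to ZjZjZjmmmMMZMMZMMZ:

ZjZjZjZjmmmMMZMMZMMZMMZ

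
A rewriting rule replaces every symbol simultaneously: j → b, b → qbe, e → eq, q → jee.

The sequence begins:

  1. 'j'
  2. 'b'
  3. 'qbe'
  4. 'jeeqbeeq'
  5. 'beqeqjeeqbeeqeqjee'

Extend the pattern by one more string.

Rewriting the 18 symbols of beqeqjeeqbeeqeqjee one by one yields qbe eq jee eq jee b eq eq jee qbe eq eq jee eq jee b eq eq; concatenated:

qbeeqjeeeqjeebeqeqjeeqbeeqeqjeeeqjeebeqeq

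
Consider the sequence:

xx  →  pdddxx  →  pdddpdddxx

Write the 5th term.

Each term is the previous one with pddd prepended.
From pdddpdddxx, 2 further steps: pdddpdddxx → pdddpdddpdddxx → (answer).

pdddpdddpdddpdddxx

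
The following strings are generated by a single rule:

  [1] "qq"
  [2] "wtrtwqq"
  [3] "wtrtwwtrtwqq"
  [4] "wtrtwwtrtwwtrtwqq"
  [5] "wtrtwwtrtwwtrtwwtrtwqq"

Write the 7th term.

wtrtwwtrtwwtrtwwtrtwwtrtwwtrtwqq

Each term is the previous one with wtrtw prepended.
From wtrtwwtrtwwtrtwwtrtwqq, 2 further steps: wtrtwwtrtwwtrtwwtrtwqq → wtrtwwtrtwwtrtwwtrtwwtrtwqq → (answer).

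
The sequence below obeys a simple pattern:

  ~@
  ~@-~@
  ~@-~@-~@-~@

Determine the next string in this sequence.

~@-~@-~@-~@-~@-~@-~@-~@

s(k+1) = s(k)·-·s(k) — each term doubles the last with '-' between the halves.
So the next term is two copies of ~@-~@-~@-~@ with '-' between the halves.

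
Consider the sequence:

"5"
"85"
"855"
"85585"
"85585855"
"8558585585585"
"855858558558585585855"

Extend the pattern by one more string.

8558585585585855858558558585585585

From term 3 onward, concatenate the last term with the second-to-last: 85·5 = 855, 855·85 = 85585, …
The next term joins 855858558558585585855 and 8558585585585.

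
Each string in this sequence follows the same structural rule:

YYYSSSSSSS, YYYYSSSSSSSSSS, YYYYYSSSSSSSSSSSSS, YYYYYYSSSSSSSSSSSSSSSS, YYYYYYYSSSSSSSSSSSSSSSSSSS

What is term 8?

Term n consists of n+1 Y's, followed by 3n+1 S's, where the shown terms are n = 2, 3, 4, 5, 6.
Setting n = 9 gives 10, 28 characters in each block.

YYYYYYYYYYSSSSSSSSSSSSSSSSSSSSSSSSSSSS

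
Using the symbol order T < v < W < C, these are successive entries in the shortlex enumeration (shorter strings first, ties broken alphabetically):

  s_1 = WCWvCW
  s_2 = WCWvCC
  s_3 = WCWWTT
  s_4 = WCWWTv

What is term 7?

WCWWvT

Advancing 3 positions from WCWWTv through WCWWTv → WCWWTW → WCWWTC reaches term 7.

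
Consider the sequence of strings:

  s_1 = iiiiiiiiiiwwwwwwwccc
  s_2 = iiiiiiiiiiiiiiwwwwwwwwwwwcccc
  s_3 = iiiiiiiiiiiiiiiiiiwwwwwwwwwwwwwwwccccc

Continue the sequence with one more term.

Reading off run lengths: i runs 10, 14, 18; w runs 7, 11, 15; c runs 3, 4, 5 — each is linear in n, where the shown terms are n = 2, 3, 4.
At n = 5 the blocks have lengths 22, 19, 6.

iiiiiiiiiiiiiiiiiiiiiiwwwwwwwwwwwwwwwwwwwcccccc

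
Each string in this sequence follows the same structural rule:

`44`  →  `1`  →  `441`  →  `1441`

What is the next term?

From term 3 onward, concatenate the second-to-last term with the last: 44·1 = 441, 1·441 = 1441, …
So term 5 is 441·1441.

4411441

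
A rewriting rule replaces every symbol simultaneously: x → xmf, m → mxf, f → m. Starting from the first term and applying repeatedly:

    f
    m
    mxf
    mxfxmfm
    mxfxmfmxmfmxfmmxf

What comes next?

Rewriting the 17 symbols of mxfxmfmxmfmxfmmxf one by one yields mxf xmf m xmf mxf m mxf xmf mxf m mxf xmf m mxf mxf xmf m; concatenated:

mxfxmfmxmfmxfmmxfxmfmxfmmxfxmfmmxfmxfxmfm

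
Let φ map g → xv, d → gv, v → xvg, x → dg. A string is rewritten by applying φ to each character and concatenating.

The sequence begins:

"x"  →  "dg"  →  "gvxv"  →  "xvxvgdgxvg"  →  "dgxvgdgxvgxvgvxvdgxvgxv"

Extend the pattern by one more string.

Applying the rule to each of the 23 symbols of dgxvgdgxvgxvgvxvdgxvgxv gives the pieces gv xv dg xvg xv gv xv dg xvg xv dg xvg xv xvg dg xvg gv xv dg xvg xv dg xvg, which concatenate to the answer.

gvxvdgxvgxvgvxvdgxvgxvdgxvgxvxvgdgxvggvxvdgxvgxvdgxvg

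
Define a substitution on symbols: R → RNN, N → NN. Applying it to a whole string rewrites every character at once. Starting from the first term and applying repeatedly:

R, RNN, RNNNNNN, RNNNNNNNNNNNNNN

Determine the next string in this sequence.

RNNNNNNNNNNNNNNNNNNNNNNNNNNNNNN

φ(RNNNNNNNNNNNNNN) expands symbol-by-symbol to RNN NN NN NN NN NN NN NN NN NN NN NN NN NN NN; joining the 15 pieces gives the next term.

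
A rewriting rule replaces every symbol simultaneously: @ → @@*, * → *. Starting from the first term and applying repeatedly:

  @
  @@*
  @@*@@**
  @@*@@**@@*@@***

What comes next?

Replace each of the 15 characters of @@*@@**@@*@@*** in place — @@* @@* * @@* @@* * * @@* @@* * @@* @@* * * * — and concatenate.

@@*@@**@@*@@***@@*@@**@@*@@****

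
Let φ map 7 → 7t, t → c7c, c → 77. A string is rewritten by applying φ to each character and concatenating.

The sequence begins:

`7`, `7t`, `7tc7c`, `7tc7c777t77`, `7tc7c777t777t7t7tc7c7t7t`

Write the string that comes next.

Applying the rule to each of the 24 symbols of 7tc7c777t777t7t7tc7c7t7t gives the pieces 7t c7c 77 7t 77 7t 7t 7t c7c 7t 7t 7t c7c 7t c7c 7t c7c 77 7t 77 7t c7c 7t c7c, which concatenate to the answer.

7tc7c777t777t7t7tc7c7t7t7tc7c7tc7c7tc7c777t777tc7c7tc7c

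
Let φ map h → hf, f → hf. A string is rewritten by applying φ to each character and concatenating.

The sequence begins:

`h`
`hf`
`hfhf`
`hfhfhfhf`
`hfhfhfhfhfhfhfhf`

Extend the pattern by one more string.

Rewriting the 16 symbols of hfhfhfhfhfhfhfhf one by one yields hf hf hf hf hf hf hf hf hf hf hf hf hf hf hf hf; concatenated:

hfhfhfhfhfhfhfhfhfhfhfhfhfhfhfhf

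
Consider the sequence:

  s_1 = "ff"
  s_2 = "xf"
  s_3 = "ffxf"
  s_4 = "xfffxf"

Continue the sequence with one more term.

ffxfxfffxf

This is a Fibonacci-style word recurrence s(k) = s(k−2)·s(k−1): e.g. ff·xf = ffxf.
Continuing: ffxf · xfffxf gives term 5.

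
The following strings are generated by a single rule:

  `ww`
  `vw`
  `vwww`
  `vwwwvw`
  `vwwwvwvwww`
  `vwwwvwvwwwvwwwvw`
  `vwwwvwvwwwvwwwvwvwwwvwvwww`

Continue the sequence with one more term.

Each term (from the third on) is the previous term followed by the one before it: term 3 = vw·ww = vwww.
Continuing: vwwwvwvwwwvwwwvwvwwwvwvwww · vwwwvwvwwwvwwwvw gives term 8.

vwwwvwvwwwvwwwvwvwwwvwvwwwvwwwvwvwwwvwwwvw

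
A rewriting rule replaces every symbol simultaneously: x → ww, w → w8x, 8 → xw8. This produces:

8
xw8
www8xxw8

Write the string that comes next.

w8xw8xw8xxw8wwwww8xxw8

Rewriting each symbol of www8xxw8: w→w8x, w→w8x, w→w8x, 8→xw8, x→ww, x→ww, w→w8x, 8→xw8, which concatenates to w8x w8x w8x xw8 ww ww w8x xw8.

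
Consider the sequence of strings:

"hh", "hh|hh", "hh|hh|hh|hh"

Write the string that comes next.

Every step duplicates the string with '|' between the halves.
Doubling hh|hh|hh|hh with '|' between the halves:

hh|hh|hh|hh|hh|hh|hh|hh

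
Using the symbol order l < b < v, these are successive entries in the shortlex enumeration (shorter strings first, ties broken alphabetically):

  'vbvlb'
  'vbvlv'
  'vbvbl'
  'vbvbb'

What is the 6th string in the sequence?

vbvvl

Stepping forward 2 times from vbvbb: vbvbb → vbvbv, then the target.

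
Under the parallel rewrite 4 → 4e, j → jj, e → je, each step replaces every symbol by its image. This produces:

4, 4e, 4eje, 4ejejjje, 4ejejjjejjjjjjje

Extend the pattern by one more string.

φ(4ejejjjejjjjjjje) expands symbol-by-symbol to 4e je jj je jj jj jj je jj jj jj jj jj jj jj je; joining the 16 pieces gives the next term.

4ejejjjejjjjjjjejjjjjjjjjjjjjjje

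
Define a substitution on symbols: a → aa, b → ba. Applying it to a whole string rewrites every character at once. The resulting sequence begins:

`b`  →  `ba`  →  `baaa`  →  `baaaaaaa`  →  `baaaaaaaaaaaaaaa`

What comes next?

φ(baaaaaaaaaaaaaaa) expands symbol-by-symbol to ba aa aa aa aa aa aa aa aa aa aa aa aa aa aa aa; joining the 16 pieces gives the next term.

baaaaaaaaaaaaaaaaaaaaaaaaaaaaaaa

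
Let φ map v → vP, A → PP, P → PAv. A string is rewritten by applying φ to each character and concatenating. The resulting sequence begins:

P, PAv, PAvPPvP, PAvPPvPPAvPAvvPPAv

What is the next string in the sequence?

PAvPPvPPAvPAvvPPAvPAvPPvPPAvPPvPvPPAvPAvPPvP

φ(PAvPPvPPAvPAvvPPAv) expands symbol-by-symbol to PAv PP vP PAv PAv vP PAv PAv PP vP PAv PP vP vP PAv PAv PP vP; joining the 18 pieces gives the next term.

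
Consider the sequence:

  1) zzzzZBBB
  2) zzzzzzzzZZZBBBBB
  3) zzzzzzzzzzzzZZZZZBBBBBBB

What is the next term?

zzzzzzzzzzzzzzzzZZZZZZZBBBBBBBBB

Term n consists of 4n z's, followed by 2n-1 Z's, followed by 2n+1 B's (n = 1, 2, …).
Setting n = 4 gives 16, 7, 9 characters in each block.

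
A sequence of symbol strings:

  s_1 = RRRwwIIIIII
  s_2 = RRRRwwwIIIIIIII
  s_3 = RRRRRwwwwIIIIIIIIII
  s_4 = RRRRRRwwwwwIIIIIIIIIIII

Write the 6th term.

Term n consists of n R's, followed by n-1 w's, followed by 2n I's, where the shown terms are n = 3, 4, 5, 6.
For term 6, n = 8, so the run lengths are 8, 7, 16.

RRRRRRRRwwwwwwwIIIIIIIIIIIIIIII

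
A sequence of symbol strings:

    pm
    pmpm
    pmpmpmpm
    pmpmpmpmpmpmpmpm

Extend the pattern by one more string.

pmpmpmpmpmpmpmpmpmpmpmpmpmpmpmpm

Each string is two copies of the previous one concatenated.
So the next term is two copies of pmpmpmpmpmpmpmpm.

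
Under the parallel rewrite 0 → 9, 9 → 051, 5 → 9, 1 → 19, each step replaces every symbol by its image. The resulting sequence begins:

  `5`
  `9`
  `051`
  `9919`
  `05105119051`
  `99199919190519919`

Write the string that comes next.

Rewriting the 17 symbols of 99199919190519919 one by one yields 051 051 19 051 051 051 19 051 19 051 9 9 19 051 051 19 051; concatenated:

051051190510510511905119051991905105119051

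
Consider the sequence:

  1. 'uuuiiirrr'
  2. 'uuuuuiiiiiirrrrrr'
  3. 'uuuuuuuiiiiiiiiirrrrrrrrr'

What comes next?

uuuuuuuuuiiiiiiiiiiiirrrrrrrrrrrr

The n-th term is 2n+1 u's then 3n i's then 3n r's (n = 1, 2, …).
For the next term, n = 4, so the run lengths are 9, 12, 12.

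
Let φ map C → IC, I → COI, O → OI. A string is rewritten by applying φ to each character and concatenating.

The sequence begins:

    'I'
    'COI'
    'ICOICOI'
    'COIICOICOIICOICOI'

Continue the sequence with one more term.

Applying the rule to each of the 17 symbols of COIICOICOIICOICOI gives the pieces IC OI COI COI IC OI COI IC OI COI COI IC OI COI IC OI COI, which concatenate to the answer.

ICOICOICOIICOICOIICOICOICOIICOICOIICOICOI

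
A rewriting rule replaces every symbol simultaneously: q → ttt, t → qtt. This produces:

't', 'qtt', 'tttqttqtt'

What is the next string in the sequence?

qttqttqtttttqttqtttttqttqtt

Apply φ to tttqttqtt symbol by symbol: t→qtt, t→qtt, t→qtt, q→ttt, t→qtt, t→qtt, q→ttt, t→qtt, t→qtt; joined: qtt qtt qtt ttt qtt qtt ttt qtt qtt.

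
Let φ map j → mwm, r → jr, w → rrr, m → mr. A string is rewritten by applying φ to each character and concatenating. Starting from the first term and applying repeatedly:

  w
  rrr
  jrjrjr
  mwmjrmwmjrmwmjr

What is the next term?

Applying the rule to each of the 15 symbols of mwmjrmwmjrmwmjr gives the pieces mr rrr mr mwm jr mr rrr mr mwm jr mr rrr mr mwm jr, which concatenate to the answer.

mrrrrmrmwmjrmrrrrmrmwmjrmrrrrmrmwmjr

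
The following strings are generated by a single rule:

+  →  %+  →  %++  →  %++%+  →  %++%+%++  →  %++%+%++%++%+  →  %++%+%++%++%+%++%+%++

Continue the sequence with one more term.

%++%+%++%++%+%++%+%++%++%+%++%++%+

Each term (from the third on) is the previous term followed by the one before it: term 3 = %+·+ = %++.
The next term joins %++%+%++%++%+%++%+%++ and %++%+%++%++%+.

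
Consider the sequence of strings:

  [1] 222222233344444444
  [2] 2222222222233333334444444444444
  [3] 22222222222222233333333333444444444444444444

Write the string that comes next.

The n-th term is 4n+3 2's then 4n-1 3's then 5n+3 4's (n = 1, 2, …).
At n = 4 the blocks have lengths 19, 15, 23.

222222222222222222233333333333333344444444444444444444444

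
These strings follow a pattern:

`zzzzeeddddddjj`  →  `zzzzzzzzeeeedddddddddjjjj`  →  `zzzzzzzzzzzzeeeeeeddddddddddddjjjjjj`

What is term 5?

zzzzzzzzzzzzzzzzzzzzeeeeeeeeeeddddddddddddddddddjjjjjjjjjj

Each string has the form z^{4n} e^{2n} d^{3n+3} j^{2n} (n = 1, 2, …).
At n = 5 the blocks have lengths 20, 10, 18, 10.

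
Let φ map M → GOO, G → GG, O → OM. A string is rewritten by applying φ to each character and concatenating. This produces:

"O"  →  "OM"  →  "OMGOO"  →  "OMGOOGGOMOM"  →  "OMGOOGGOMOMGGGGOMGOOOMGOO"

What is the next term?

OMGOOGGOMOMGGGGOMGOOOMGOOGGGGGGGGOMGOOGGOMOMOMGOOGGOMOM

φ(OMGOOGGOMOMGGGGOMGOOOMGOO) expands symbol-by-symbol to OM GOO GG OM OM GG GG OM GOO OM GOO GG GG GG GG OM GOO GG OM OM OM GOO GG OM OM; joining the 25 pieces gives the next term.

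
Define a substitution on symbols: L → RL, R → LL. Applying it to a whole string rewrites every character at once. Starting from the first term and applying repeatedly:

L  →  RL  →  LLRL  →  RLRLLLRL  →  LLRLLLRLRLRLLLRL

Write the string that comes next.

φ(LLRLLLRLRLRLLLRL) expands symbol-by-symbol to RL RL LL RL RL RL LL RL LL RL LL RL RL RL LL RL; joining the 16 pieces gives the next term.

RLRLLLRLRLRLLLRLLLRLLLRLRLRLLLRL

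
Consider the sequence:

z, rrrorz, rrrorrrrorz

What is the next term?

The strings grow by a fixed prefix rrror each time.
So the next term is rrror·rrrorrrrorz.

rrrorrrrorrrrorz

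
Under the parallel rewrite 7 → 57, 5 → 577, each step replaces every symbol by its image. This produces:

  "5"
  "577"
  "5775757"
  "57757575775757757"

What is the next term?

Replace each of the 17 characters of 57757575775757757 in place — 577 57 57 577 57 577 57 577 57 57 577 57 577 57 57 577 57 — and concatenate.

57757575775757757577575757757577575757757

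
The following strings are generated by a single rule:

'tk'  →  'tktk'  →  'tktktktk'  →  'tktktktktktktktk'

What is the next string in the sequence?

Each string is two copies of the previous one concatenated.
One more doubling of tktktktktktktktk gives the answer.

tktktktktktktktktktktktktktktktk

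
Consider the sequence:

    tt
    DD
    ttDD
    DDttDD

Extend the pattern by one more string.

From term 3 onward, concatenate the second-to-last term with the last: tt·DD = ttDD, DD·ttDD = DDttDD, …
So term 5 is ttDD·DDttDD.

ttDDDDttDD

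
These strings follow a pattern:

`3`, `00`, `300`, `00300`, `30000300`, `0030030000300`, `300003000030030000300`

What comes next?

From term 3 onward, concatenate the second-to-last term with the last: 3·00 = 300, 00·300 = 00300, …
The next term joins 0030030000300 and 300003000030030000300.

0030030000300300003000030030000300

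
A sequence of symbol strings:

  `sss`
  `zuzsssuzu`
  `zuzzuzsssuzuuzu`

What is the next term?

zuzzuzzuzsssuzuuzuuzu

Each term wraps the previous one in zuz on the left and uzu on the right.
One more step from zuzzuzsssuzuuzu gives the answer.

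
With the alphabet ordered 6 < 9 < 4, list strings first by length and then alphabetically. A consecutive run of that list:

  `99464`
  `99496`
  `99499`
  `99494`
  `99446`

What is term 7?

99444

Stepping forward 2 times from 99446: 99446 → 99449, then the target.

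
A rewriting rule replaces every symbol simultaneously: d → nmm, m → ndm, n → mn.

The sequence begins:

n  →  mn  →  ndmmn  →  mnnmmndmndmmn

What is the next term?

ndmmnmnndmndmmnnmmndmmnnmmndmndmmn

φ(mnnmmndmndmmn) expands symbol-by-symbol to ndm mn mn ndm ndm mn nmm ndm mn nmm ndm ndm mn; joining the 13 pieces gives the next term.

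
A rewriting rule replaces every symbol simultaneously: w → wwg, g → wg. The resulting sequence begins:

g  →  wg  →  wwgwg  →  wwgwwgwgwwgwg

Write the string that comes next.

Rewriting the 13 symbols of wwgwwgwgwwgwg one by one yields wwg wwg wg wwg wwg wg wwg wg wwg wwg wg wwg wg; concatenated:

wwgwwgwgwwgwwgwgwwgwgwwgwwgwgwwgwg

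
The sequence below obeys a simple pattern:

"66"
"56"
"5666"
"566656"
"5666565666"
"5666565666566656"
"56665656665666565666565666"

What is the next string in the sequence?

566656566656665656665656665666565666566656

This is a Fibonacci-style word recurrence s(k) = s(k−1)·s(k−2): e.g. 56·66 = 5666.
So term 8 is 56665656665666565666565666·5666565666566656.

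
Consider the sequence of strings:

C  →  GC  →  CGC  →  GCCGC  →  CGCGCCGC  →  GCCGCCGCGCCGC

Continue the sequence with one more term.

This is a Fibonacci-style word recurrence s(k) = s(k−2)·s(k−1): e.g. C·GC = CGC.
So term 7 is CGCGCCGC·GCCGCCGCGCCGC.

CGCGCCGCGCCGCCGCGCCGC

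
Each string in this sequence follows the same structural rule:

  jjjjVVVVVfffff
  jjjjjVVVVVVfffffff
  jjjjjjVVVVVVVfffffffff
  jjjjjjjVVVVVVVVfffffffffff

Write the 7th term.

Term n consists of n+2 j's, followed by n+3 V's, followed by 2n+1 f's, where the shown terms are n = 2, 3, 4, 5.
Setting n = 8 gives 10, 11, 17 characters in each block.

jjjjjjjjjjVVVVVVVVVVVfffffffffffffffff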